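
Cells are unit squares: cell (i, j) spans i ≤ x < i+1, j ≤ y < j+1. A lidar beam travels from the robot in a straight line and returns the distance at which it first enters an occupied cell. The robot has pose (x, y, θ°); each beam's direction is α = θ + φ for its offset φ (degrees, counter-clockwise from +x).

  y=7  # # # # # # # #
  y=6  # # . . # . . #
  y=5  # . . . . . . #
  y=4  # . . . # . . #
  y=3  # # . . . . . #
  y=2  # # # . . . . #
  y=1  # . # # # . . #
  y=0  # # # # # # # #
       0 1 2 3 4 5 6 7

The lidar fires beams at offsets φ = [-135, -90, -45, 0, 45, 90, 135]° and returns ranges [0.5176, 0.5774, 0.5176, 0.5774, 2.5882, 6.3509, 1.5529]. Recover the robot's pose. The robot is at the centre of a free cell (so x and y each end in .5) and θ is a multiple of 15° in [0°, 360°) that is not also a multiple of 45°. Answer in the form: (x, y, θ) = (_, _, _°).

Enumerate (i+0.5, j+0.5, θ) over the 27 free cells and 16 admissible headings. For each, cast all 7 beams and compare to the given ranges.
  (3.5, 3.5, 300°): beam 1 = 1.5529 ≠ 0.5176 ✗
  (6.5, 3.5, 105°): beam 1 = 0.5774 ≠ 0.5176 ✗
  (3.5, 3.5, 75°): beam 1 = 1.7321 ≠ 0.5176 ✗
  (6.5, 2.5, 60°): beam 1 = 1.5529 ≠ 0.5176 ✗
  …
  (2.5, 6.5, 210°): r_1=0.5176, r_2=0.5774, r_3=0.5176, r_4=0.5774, r_5=2.5882, r_6=6.3509, r_7=1.5529 — all match ✓
No second candidate reproduces the full scan.

(x, y, θ) = (2.5, 6.5, 210°)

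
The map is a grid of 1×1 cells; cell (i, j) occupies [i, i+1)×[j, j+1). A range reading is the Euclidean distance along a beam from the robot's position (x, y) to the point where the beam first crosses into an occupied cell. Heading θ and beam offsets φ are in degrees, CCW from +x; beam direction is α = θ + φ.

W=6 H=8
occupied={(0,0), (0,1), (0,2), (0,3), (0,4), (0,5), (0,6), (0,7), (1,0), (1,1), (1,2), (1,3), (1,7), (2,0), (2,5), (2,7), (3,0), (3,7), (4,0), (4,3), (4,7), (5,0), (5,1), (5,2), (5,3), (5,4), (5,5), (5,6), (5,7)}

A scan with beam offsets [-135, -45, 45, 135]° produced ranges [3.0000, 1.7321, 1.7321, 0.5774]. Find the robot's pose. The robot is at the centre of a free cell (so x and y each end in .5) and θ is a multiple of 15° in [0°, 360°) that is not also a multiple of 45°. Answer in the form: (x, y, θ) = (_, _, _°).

Candidates: 19 free-cell centres × 16 headings = 304 poses. Raycast each; keep the one whose scan matches to 4 dp.
  (2.5, 1.5, 345°): beam 1 = 0.5774 ≠ 3.0000 ✗
  (3.5, 5.5, 285°): beam 1 = 0.5774 ≠ 3.0000 ✗
  (4.5, 2.5, 165°): beam 1 = 0.5774 ≠ 3.0000 ✗
  (2.5, 6.5, 195°): beam 1 = 0.5774 ≠ 3.0000 ✗
  …
  (3.5, 5.5, 15°): r_1=3.0000, r_2=1.7321, r_3=1.7321, r_4=0.5774 — all match ✓
No second candidate reproduces the full scan.

(x, y, θ) = (3.5, 5.5, 15°)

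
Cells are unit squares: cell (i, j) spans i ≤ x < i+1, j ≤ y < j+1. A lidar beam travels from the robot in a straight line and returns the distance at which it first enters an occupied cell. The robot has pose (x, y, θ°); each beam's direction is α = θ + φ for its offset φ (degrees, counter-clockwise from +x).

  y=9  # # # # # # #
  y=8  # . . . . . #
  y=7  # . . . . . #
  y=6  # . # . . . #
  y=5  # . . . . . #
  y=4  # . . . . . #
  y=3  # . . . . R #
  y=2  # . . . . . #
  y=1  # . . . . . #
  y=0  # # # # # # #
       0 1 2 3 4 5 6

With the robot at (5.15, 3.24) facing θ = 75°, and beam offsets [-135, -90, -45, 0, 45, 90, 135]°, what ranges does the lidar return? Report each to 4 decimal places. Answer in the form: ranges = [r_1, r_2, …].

beam 1: φ=-135°, α=300°
  direction (0.5000, -0.8660); cell (5,3); t to first gridline: x 1.7000, y 0.2771 (then +2.0000 / +1.1547)
    (5,2) via y @ 0.2771
    (5,1) via y @ 1.4318
    (6,1) via x @ 1.7000  # hit
  → r_1 = 1.7000
beam 2: φ=-90°, α=345°
  direction (0.9659, -0.2588); cell (5,3); t to first gridline: x 0.8800, y 0.9273 (then +1.0353 / +3.8637)
    (6,3) via x @ 0.8800  # hit
  → r_2 = 0.8800
beam 3: φ=-45°, α=30°
  direction (0.8660, 0.5000); cell (5,3); t to first gridline: x 0.9815, y 1.5200 (then +1.1547 / +2.0000)
    (6,3) via x @ 0.9815  # hit
  → r_3 = 0.9815
beam 4: φ=0°, α=75°
  direction (0.2588, 0.9659); cell (5,3); t to first gridline: x 3.2841, y 0.7868 (then +3.8637 / +1.0353)
    (5,4) via y @ 0.7868
    (5,5) via y @ 1.8221
    (5,6) via y @ 2.8574
    (6,6) via x @ 3.2841  # hit
  → r_4 = 3.2841
beam 5: φ=45°, α=120°
  direction (-0.5000, 0.8660); cell (5,3); t to first gridline: x 0.3000, y 0.8776 (then +2.0000 / +1.1547)
    (4,3) via x @ 0.3000
    (4,4) via y @ 0.8776
    (4,5) via y @ 2.0323
    (3,5) via x @ 2.3000
    (3,6) via y @ 3.1870
    (2,6) via x @ 4.3000  # hit
  → r_5 = 4.3000
beam 6: φ=90°, α=165°
  direction (-0.9659, 0.2588); cell (5,3); t to first gridline: x 0.1553, y 2.9364 (then +1.0353 / +3.8637)
    (4,3) via x @ 0.1553
    (3,3) via x @ 1.1906
    (2,3) via x @ 2.2258
    (2,4) via y @ 2.9364
    (1,4) via x @ 3.2611
    (0,4) via x @ 4.2964  # hit
  → r_6 = 4.2964
beam 7: φ=135°, α=210°
  direction (-0.8660, -0.5000); cell (5,3); t to first gridline: x 0.1732, y 0.4800 (then +1.1547 / +2.0000)
    (4,3) via x @ 0.1732
    (4,2) via y @ 0.4800
    (3,2) via x @ 1.3279
    (3,1) via y @ 2.4800
    (2,1) via x @ 2.4826
    (1,1) via x @ 3.6373
    (1,0) via y @ 4.4800  # hit
  → r_7 = 4.4800

ranges = [1.7000, 0.8800, 0.9815, 3.2841, 4.3000, 4.2964, 4.4800]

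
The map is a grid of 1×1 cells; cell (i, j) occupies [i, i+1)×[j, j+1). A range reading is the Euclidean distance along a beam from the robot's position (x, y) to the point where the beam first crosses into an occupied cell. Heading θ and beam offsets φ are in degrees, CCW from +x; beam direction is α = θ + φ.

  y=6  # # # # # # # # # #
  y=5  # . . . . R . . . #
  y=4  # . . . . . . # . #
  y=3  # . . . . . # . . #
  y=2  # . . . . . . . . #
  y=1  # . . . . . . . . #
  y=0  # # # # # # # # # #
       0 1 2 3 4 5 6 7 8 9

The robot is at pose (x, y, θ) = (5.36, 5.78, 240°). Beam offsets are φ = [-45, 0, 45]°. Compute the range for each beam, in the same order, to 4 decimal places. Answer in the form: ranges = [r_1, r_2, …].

ranges = [4.5138, 5.5195, 2.4728]

beam 1: φ=-45°, α=195°
  cosα=-0.9659 sinα=-0.2588 | (5,5) | tMaxX 0.3727 tMaxY 3.0137 | tΔX 1.0353 tΔY 3.8637
    t=0.3727 [x] (4,5)
    t=1.4080 [x] (3,5)
    t=2.4433 [x] (2,5)
    t=3.0137 [y] (2,4)
    t=3.4785 [x] (1,4)
    t=4.5138 [x] (0,4) — stop
  → r_1 = 4.5138
beam 2: φ=0°, α=240°
  cosα=-0.5000 sinα=-0.8660 | (5,5) | tMaxX 0.7200 tMaxY 0.9007 | tΔX 2.0000 tΔY 1.1547
    t=0.7200 [x] (4,5)
    t=0.9007 [y] (4,4)
    t=2.0554 [y] (4,3)
    t=2.7200 [x] (3,3)
    t=3.2101 [y] (3,2)
    t=4.3648 [y] (3,1)
    t=4.7200 [x] (2,1)
    t=5.5195 [y] (2,0) — stop
  → r_2 = 5.5195
beam 3: φ=45°, α=285°
  cosα=0.2588 sinα=-0.9659 | (5,5) | tMaxX 2.4728 tMaxY 0.8075 | tΔX 3.8637 tΔY 1.0353
    t=0.8075 [y] (5,4)
    t=1.8428 [y] (5,3)
    t=2.4728 [x] (6,3) — stop
  → r_3 = 2.4728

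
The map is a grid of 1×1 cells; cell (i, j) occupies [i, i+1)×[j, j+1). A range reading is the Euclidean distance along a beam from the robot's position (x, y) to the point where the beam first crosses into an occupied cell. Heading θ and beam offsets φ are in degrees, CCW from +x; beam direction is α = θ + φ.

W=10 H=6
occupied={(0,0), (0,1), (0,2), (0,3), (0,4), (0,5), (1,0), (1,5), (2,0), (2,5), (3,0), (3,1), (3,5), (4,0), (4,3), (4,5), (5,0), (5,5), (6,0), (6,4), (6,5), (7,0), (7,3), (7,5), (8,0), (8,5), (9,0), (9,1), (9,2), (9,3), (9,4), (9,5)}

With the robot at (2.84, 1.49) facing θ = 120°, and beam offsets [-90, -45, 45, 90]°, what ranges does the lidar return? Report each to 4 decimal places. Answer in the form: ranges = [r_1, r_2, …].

beam 1: φ=-90°, α=30°
  dir = (cos 30°, sin 30°) = (0.8660, 0.5000); from cell (2,1)
  next x-line at t=0.1848, next y-line at t=1.0200; Δt_x=1.1547, Δt_y=2.0000
    x: enter (3,1) at t=0.1848 ← occupied
  → r_1 = 0.1848
beam 2: φ=-45°, α=75°
  dir = (cos 75°, sin 75°) = (0.2588, 0.9659); from cell (2,1)
  next x-line at t=0.6182, next y-line at t=0.5280; Δt_x=3.8637, Δt_y=1.0353
    y: enter (2,2) at t=0.5280
    x: enter (3,2) at t=0.6182
    y: enter (3,3) at t=1.5633
    y: enter (3,4) at t=2.5985
    y: enter (3,5) at t=3.6338 ← occupied
  → r_2 = 3.6338
beam 3: φ=45°, α=165°
  dir = (cos 165°, sin 165°) = (-0.9659, 0.2588); from cell (2,1)
  next x-line at t=0.8696, next y-line at t=1.9705; Δt_x=1.0353, Δt_y=3.8637
    x: enter (1,1) at t=0.8696
    x: enter (0,1) at t=1.9049 ← occupied
  → r_3 = 1.9049
beam 4: φ=90°, α=210°
  dir = (cos 210°, sin 210°) = (-0.8660, -0.5000); from cell (2,1)
  next x-line at t=0.9699, next y-line at t=0.9800; Δt_x=1.1547, Δt_y=2.0000
    x: enter (1,1) at t=0.9699
    y: enter (1,0) at t=0.9800 ← occupied
  → r_4 = 0.9800

ranges = [0.1848, 3.6338, 1.9049, 0.9800]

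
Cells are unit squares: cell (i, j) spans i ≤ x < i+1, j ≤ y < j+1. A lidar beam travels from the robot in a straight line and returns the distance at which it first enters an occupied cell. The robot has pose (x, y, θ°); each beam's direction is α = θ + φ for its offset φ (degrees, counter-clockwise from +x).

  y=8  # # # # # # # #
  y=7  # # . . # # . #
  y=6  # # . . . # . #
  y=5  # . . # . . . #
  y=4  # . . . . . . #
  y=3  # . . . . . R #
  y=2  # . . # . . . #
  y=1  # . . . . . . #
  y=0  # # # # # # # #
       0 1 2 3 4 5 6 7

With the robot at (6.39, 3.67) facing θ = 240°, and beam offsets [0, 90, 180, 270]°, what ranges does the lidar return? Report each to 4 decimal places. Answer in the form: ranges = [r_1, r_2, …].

ranges = [3.0831, 0.7044, 1.2200, 2.7597]

beam 1: φ=0°, α=240°
  cosα=-0.5000 sinα=-0.8660 | (6,3) | tMaxX 0.7800 tMaxY 0.7736 | tΔX 2.0000 tΔY 1.1547
    t=0.7736 [y] (6,2)
    t=0.7800 [x] (5,2)
    t=1.9283 [y] (5,1)
    t=2.7800 [x] (4,1)
    t=3.0831 [y] (4,0) — stop
  → r_1 = 3.0831
beam 2: φ=90°, α=330°
  cosα=0.8660 sinα=-0.5000 | (6,3) | tMaxX 0.7044 tMaxY 1.3400 | tΔX 1.1547 tΔY 2.0000
    t=0.7044 [x] (7,3) — stop
  → r_2 = 0.7044
beam 3: φ=180°, α=60°
  cosα=0.5000 sinα=0.8660 | (6,3) | tMaxX 1.2200 tMaxY 0.3811 | tΔX 2.0000 tΔY 1.1547
    t=0.3811 [y] (6,4)
    t=1.2200 [x] (7,4) — stop
  → r_3 = 1.2200
beam 4: φ=270°, α=150°
  cosα=-0.8660 sinα=0.5000 | (6,3) | tMaxX 0.4503 tMaxY 0.6600 | tΔX 1.1547 tΔY 2.0000
    t=0.4503 [x] (5,3)
    t=0.6600 [y] (5,4)
    t=1.6050 [x] (4,4)
    t=2.6600 [y] (4,5)
    t=2.7597 [x] (3,5) — stop
  → r_4 = 2.7597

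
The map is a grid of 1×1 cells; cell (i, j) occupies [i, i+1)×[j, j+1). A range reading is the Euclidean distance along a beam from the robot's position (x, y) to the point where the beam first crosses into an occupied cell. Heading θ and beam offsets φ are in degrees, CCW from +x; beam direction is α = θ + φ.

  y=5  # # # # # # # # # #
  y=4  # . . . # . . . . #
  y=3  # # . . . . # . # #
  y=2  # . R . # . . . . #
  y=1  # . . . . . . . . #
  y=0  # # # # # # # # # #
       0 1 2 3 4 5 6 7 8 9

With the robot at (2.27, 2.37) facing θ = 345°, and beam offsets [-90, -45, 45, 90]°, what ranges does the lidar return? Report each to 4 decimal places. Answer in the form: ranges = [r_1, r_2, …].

ranges = [1.4183, 1.5819, 5.2600, 2.7228]

beam 1: φ=-90°, α=255°
  dir = (cos 255°, sin 255°) = (-0.2588, -0.9659); from cell (2,2)
  next x-line at t=1.0432, next y-line at t=0.3831; Δt_x=3.8637, Δt_y=1.0353
    y: enter (2,1) at t=0.3831
    x: enter (1,1) at t=1.0432
    y: enter (1,0) at t=1.4183 ← occupied
  → r_1 = 1.4183
beam 2: φ=-45°, α=300°
  dir = (cos 300°, sin 300°) = (0.5000, -0.8660); from cell (2,2)
  next x-line at t=1.4600, next y-line at t=0.4272; Δt_x=2.0000, Δt_y=1.1547
    y: enter (2,1) at t=0.4272
    x: enter (3,1) at t=1.4600
    y: enter (3,0) at t=1.5819 ← occupied
  → r_2 = 1.5819
beam 3: φ=45°, α=30°
  dir = (cos 30°, sin 30°) = (0.8660, 0.5000); from cell (2,2)
  next x-line at t=0.8429, next y-line at t=1.2600; Δt_x=1.1547, Δt_y=2.0000
    x: enter (3,2) at t=0.8429
    y: enter (3,3) at t=1.2600
    x: enter (4,3) at t=1.9976
    x: enter (5,3) at t=3.1523
    y: enter (5,4) at t=3.2600
    x: enter (6,4) at t=4.3070
    y: enter (6,5) at t=5.2600 ← occupied
  → r_3 = 5.2600
beam 4: φ=90°, α=75°
  dir = (cos 75°, sin 75°) = (0.2588, 0.9659); from cell (2,2)
  next x-line at t=2.8205, next y-line at t=0.6522; Δt_x=3.8637, Δt_y=1.0353
    y: enter (2,3) at t=0.6522
    y: enter (2,4) at t=1.6875
    y: enter (2,5) at t=2.7228 ← occupied
  → r_4 = 2.7228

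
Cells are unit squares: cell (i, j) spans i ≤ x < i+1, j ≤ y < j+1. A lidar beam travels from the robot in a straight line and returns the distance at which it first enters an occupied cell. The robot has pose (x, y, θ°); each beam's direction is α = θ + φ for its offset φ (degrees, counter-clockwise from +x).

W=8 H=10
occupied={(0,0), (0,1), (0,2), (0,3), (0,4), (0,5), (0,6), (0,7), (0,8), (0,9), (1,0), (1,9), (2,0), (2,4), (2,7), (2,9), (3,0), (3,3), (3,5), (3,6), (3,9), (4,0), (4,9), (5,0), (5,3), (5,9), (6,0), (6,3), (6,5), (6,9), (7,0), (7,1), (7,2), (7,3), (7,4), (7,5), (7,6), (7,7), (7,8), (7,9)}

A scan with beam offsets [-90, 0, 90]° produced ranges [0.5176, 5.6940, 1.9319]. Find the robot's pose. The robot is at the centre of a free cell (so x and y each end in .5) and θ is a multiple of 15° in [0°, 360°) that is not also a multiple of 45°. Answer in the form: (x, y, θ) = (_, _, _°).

(x, y, θ) = (1.5, 1.5, 15°)

Candidates: 40 free-cell centres × 16 headings = 640 poses. Raycast each; keep the one whose scan matches to 4 dp.
  (1.5, 6.5, 165°): beam 1 = 2.5882 ≠ 0.5176 ✗
  (5.5, 1.5, 165°): beam 1 = 1.5529 ≠ 0.5176 ✗
  (5.5, 7.5, 345°): beam 1 = 6.7293 ≠ 0.5176 ✗
  (6.5, 1.5, 120°): beam 1 = 0.5774 ≠ 0.5176 ✗
  …
  (1.5, 1.5, 15°): r_1=0.5176, r_2=5.6940, r_3=1.9319 — all match ✓
Unique over the lattice → pose = (1.5, 1.5, 15°).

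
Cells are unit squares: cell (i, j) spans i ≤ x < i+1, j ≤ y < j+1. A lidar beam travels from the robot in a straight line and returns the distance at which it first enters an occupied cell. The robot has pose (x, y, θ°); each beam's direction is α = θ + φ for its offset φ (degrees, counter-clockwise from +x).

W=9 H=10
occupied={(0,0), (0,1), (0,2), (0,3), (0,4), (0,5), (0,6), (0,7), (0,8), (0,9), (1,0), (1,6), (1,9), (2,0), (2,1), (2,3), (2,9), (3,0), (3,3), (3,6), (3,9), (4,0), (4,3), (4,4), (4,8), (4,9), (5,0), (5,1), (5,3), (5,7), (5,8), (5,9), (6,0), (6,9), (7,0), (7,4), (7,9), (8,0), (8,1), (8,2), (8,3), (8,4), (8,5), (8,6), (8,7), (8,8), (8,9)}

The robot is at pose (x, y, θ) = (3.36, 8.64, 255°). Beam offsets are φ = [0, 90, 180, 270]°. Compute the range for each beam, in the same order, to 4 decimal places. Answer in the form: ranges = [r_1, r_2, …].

beam 1: φ=0°, α=255°
  cosα=-0.2588 sinα=-0.9659 | (3,8) | tMaxX 1.3909 tMaxY 0.6626 | tΔX 3.8637 tΔY 1.0353
    t=0.6626 [y] (3,7)
    t=1.3909 [x] (2,7)
    t=1.6979 [y] (2,6)
    t=2.7331 [y] (2,5)
    t=3.7684 [y] (2,4)
    t=4.8037 [y] (2,3) — stop
  → r_1 = 4.8037
beam 2: φ=90°, α=345°
  cosα=0.9659 sinα=-0.2588 | (3,8) | tMaxX 0.6626 tMaxY 2.4728 | tΔX 1.0353 tΔY 3.8637
    t=0.6626 [x] (4,8) — stop
  → r_2 = 0.6626
beam 3: φ=180°, α=75°
  cosα=0.2588 sinα=0.9659 | (3,8) | tMaxX 2.4728 tMaxY 0.3727 | tΔX 3.8637 tΔY 1.0353
    t=0.3727 [y] (3,9) — stop
  → r_3 = 0.3727
beam 4: φ=270°, α=165°
  cosα=-0.9659 sinα=0.2588 | (3,8) | tMaxX 0.3727 tMaxY 1.3909 | tΔX 1.0353 tΔY 3.8637
    t=0.3727 [x] (2,8)
    t=1.3909 [y] (2,9) — stop
  → r_4 = 1.3909

ranges = [4.8037, 0.6626, 0.3727, 1.3909]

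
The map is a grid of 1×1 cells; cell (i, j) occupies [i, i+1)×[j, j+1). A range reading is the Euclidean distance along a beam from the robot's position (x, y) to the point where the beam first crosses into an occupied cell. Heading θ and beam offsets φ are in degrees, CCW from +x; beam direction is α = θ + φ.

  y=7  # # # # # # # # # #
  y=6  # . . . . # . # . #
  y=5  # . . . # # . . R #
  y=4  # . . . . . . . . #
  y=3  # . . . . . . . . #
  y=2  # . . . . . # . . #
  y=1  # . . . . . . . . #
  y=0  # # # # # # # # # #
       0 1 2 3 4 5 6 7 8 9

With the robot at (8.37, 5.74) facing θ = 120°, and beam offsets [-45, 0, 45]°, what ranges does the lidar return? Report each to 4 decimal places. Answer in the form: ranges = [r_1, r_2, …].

beam 1: φ=-45°, α=75°
  dir = (cos 75°, sin 75°) = (0.2588, 0.9659); from cell (8,5)
  next x-line at t=2.4341, next y-line at t=0.2692; Δt_x=3.8637, Δt_y=1.0353
    y: enter (8,6) at t=0.2692
    y: enter (8,7) at t=1.3044 ← occupied
  → r_1 = 1.3044
beam 2: φ=0°, α=120°
  dir = (cos 120°, sin 120°) = (-0.5000, 0.8660); from cell (8,5)
  next x-line at t=0.7400, next y-line at t=0.3002; Δt_x=2.0000, Δt_y=1.1547
    y: enter (8,6) at t=0.3002
    x: enter (7,6) at t=0.7400 ← occupied
  → r_2 = 0.7400
beam 3: φ=45°, α=165°
  dir = (cos 165°, sin 165°) = (-0.9659, 0.2588); from cell (8,5)
  next x-line at t=0.3831, next y-line at t=1.0046; Δt_x=1.0353, Δt_y=3.8637
    x: enter (7,5) at t=0.3831
    y: enter (7,6) at t=1.0046 ← occupied
  → r_3 = 1.0046

ranges = [1.3044, 0.7400, 1.0046]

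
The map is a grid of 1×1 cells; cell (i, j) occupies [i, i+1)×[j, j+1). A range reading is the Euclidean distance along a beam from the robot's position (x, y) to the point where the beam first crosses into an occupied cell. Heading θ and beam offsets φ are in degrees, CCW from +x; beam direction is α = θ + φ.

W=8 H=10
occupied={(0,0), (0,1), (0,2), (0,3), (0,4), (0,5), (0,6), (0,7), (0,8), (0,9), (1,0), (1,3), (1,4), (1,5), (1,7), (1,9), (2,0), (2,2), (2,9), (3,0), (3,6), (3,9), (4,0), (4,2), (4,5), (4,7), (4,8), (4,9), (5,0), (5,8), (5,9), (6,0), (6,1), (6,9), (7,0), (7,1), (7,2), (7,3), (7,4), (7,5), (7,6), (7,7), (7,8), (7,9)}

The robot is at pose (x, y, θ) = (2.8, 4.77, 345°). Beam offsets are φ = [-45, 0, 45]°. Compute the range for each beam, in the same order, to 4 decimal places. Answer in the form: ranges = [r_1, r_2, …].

ranges = [2.4000, 4.3482, 1.3856]

beam 1: φ=-45°, α=300°
  cosα=0.5000 sinα=-0.8660 | (2,4) | tMaxX 0.4000 tMaxY 0.8891 | tΔX 2.0000 tΔY 1.1547
    t=0.4000 [x] (3,4)
    t=0.8891 [y] (3,3)
    t=2.0438 [y] (3,2)
    t=2.4000 [x] (4,2) — stop
  → r_1 = 2.4000
beam 2: φ=0°, α=345°
  cosα=0.9659 sinα=-0.2588 | (2,4) | tMaxX 0.2071 tMaxY 2.9751 | tΔX 1.0353 tΔY 3.8637
    t=0.2071 [x] (3,4)
    t=1.2423 [x] (4,4)
    t=2.2776 [x] (5,4)
    t=2.9751 [y] (5,3)
    t=3.3129 [x] (6,3)
    t=4.3482 [x] (7,3) — stop
  → r_2 = 4.3482
beam 3: φ=45°, α=30°
  cosα=0.8660 sinα=0.5000 | (2,4) | tMaxX 0.2309 tMaxY 0.4600 | tΔX 1.1547 tΔY 2.0000
    t=0.2309 [x] (3,4)
    t=0.4600 [y] (3,5)
    t=1.3856 [x] (4,5) — stop
  → r_3 = 1.3856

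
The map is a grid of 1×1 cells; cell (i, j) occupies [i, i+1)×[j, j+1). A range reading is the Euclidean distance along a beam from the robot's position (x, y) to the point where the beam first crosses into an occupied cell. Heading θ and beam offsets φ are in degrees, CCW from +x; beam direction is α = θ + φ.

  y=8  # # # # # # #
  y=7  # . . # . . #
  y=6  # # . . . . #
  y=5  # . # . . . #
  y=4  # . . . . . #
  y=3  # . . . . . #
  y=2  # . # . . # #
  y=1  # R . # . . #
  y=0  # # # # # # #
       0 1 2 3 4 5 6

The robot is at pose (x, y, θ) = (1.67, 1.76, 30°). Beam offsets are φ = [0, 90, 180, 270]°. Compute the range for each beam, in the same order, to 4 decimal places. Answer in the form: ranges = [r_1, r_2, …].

beam 1: φ=0°, α=30°
  dir = (cos 30°, sin 30°) = (0.8660, 0.5000); from cell (1,1)
  next x-line at t=0.3811, next y-line at t=0.4800; Δt_x=1.1547, Δt_y=2.0000
    x: enter (2,1) at t=0.3811
    y: enter (2,2) at t=0.4800 ← occupied
  → r_1 = 0.4800
beam 2: φ=90°, α=120°
  dir = (cos 120°, sin 120°) = (-0.5000, 0.8660); from cell (1,1)
  next x-line at t=1.3400, next y-line at t=0.2771; Δt_x=2.0000, Δt_y=1.1547
    y: enter (1,2) at t=0.2771
    x: enter (0,2) at t=1.3400 ← occupied
  → r_2 = 1.3400
beam 3: φ=180°, α=210°
  dir = (cos 210°, sin 210°) = (-0.8660, -0.5000); from cell (1,1)
  next x-line at t=0.7736, next y-line at t=1.5200; Δt_x=1.1547, Δt_y=2.0000
    x: enter (0,1) at t=0.7736 ← occupied
  → r_3 = 0.7736
beam 4: φ=270°, α=300°
  dir = (cos 300°, sin 300°) = (0.5000, -0.8660); from cell (1,1)
  next x-line at t=0.6600, next y-line at t=0.8776; Δt_x=2.0000, Δt_y=1.1547
    x: enter (2,1) at t=0.6600
    y: enter (2,0) at t=0.8776 ← occupied
  → r_4 = 0.8776

ranges = [0.4800, 1.3400, 0.7736, 0.8776]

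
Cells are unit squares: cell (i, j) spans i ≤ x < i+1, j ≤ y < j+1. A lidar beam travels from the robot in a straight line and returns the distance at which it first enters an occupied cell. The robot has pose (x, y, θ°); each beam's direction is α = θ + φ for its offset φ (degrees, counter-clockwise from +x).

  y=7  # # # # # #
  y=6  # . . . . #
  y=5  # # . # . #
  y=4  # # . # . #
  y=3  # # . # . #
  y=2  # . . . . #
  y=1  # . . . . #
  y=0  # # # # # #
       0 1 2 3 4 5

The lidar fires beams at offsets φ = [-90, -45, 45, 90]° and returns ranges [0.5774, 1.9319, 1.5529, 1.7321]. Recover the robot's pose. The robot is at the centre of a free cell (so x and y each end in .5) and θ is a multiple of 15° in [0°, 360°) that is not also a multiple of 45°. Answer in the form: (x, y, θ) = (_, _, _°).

(x, y, θ) = (3.5, 2.5, 210°)

Enumerate (i+0.5, j+0.5, θ) over the 18 free cells and 16 admissible headings. For each, cast all 4 beams and compare to the given ranges.
  (2.5, 3.5, 150°): beam 1 = 1.0000 ≠ 0.5774 ✗
  (3.5, 1.5, 120°): beam 1 = 1.7321 ≠ 0.5774 ✗
  (4.5, 1.5, 345°): beam 1 = 0.5176 ≠ 0.5774 ✗
  (1.5, 2.5, 330°): beam 1 = 1.0000 ≠ 0.5774 ✗
  …
  (3.5, 2.5, 210°): r_1=0.5774, r_2=1.9319, r_3=1.5529, r_4=1.7321 — all match ✓
Only this pose fits every beam.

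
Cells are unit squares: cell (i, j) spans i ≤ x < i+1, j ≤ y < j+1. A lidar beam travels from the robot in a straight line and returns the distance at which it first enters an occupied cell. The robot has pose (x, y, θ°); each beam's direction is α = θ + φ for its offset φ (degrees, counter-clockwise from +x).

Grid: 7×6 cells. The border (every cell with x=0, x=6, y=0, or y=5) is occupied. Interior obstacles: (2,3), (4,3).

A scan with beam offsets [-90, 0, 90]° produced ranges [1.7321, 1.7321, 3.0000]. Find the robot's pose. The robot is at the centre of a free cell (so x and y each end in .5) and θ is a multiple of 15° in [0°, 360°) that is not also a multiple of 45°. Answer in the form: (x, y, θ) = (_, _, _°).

(x, y, θ) = (2.5, 2.5, 240°)

The pose lattice has 18·16 = 288 candidates. Test each by forward raycasting.
  (3.5, 1.5, 15°): beam 1 = 0.5176 ≠ 1.7321 ✗
  (4.5, 1.5, 30°): beam 1 = 0.5774 ≠ 1.7321 ✗
  (4.5, 2.5, 60°): beam 2 = 0.5774 ≠ 1.7321 ✗
  (1.5, 3.5, 165°): beam 1 = 1.5529 ≠ 1.7321 ✗
  …
  (2.5, 2.5, 240°): r_1=1.7321, r_2=1.7321, r_3=3.0000 — all match ✓
No second candidate reproduces the full scan.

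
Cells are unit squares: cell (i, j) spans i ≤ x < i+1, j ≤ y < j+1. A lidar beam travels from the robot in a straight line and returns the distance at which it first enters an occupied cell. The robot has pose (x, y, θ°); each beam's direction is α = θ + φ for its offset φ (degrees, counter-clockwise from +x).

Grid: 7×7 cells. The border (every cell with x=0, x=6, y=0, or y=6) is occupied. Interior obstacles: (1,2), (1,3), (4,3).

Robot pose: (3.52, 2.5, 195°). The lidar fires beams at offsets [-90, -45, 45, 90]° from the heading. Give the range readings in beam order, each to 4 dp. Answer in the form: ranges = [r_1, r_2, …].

ranges = [3.6235, 1.7551, 1.7321, 1.5529]

beam 1: φ=-90°, α=105°
  dir = (cos 105°, sin 105°) = (-0.2588, 0.9659); from cell (3,2)
  next x-line at t=2.0091, next y-line at t=0.5176; Δt_x=3.8637, Δt_y=1.0353
    y: enter (3,3) at t=0.5176
    y: enter (3,4) at t=1.5529
    x: enter (2,4) at t=2.0091
    y: enter (2,5) at t=2.5882
    y: enter (2,6) at t=3.6235 ← occupied
  → r_1 = 3.6235
beam 2: φ=-45°, α=150°
  dir = (cos 150°, sin 150°) = (-0.8660, 0.5000); from cell (3,2)
  next x-line at t=0.6004, next y-line at t=1.0000; Δt_x=1.1547, Δt_y=2.0000
    x: enter (2,2) at t=0.6004
    y: enter (2,3) at t=1.0000
    x: enter (1,3) at t=1.7551 ← occupied
  → r_2 = 1.7551
beam 3: φ=45°, α=240°
  dir = (cos 240°, sin 240°) = (-0.5000, -0.8660); from cell (3,2)
  next x-line at t=1.0400, next y-line at t=0.5774; Δt_x=2.0000, Δt_y=1.1547
    y: enter (3,1) at t=0.5774
    x: enter (2,1) at t=1.0400
    y: enter (2,0) at t=1.7321 ← occupied
  → r_3 = 1.7321
beam 4: φ=90°, α=285°
  dir = (cos 285°, sin 285°) = (0.2588, -0.9659); from cell (3,2)
  next x-line at t=1.8546, next y-line at t=0.5176; Δt_x=3.8637, Δt_y=1.0353
    y: enter (3,1) at t=0.5176
    y: enter (3,0) at t=1.5529 ← occupied
  → r_4 = 1.5529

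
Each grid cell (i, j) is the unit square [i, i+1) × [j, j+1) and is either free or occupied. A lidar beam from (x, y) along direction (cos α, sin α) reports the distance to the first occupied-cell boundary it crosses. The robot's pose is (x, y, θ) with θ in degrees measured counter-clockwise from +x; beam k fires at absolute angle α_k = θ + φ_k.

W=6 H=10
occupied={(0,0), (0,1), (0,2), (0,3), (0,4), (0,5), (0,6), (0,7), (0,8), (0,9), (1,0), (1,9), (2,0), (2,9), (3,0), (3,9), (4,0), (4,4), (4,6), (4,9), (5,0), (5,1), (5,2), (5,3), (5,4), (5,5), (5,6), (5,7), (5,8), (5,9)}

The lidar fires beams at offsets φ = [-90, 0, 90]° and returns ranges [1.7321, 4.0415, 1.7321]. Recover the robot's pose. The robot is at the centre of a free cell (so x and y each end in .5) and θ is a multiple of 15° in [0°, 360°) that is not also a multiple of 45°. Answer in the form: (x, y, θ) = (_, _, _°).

(x, y, θ) = (2.5, 5.5, 60°)

Enumerate (i+0.5, j+0.5, θ) over the 30 free cells and 16 admissible headings. For each, cast all 3 beams and compare to the given ranges.
  (2.5, 7.5, 75°): beam 1 = 1.9319 ≠ 1.7321 ✗
  (4.5, 7.5, 105°): beam 1 = 0.5176 ≠ 1.7321 ✗
  (1.5, 6.5, 300°): beam 1 = 0.5774 ≠ 1.7321 ✗
  (3.5, 4.5, 240°): beam 1 = 2.8868 ≠ 1.7321 ✗
  …
  (2.5, 5.5, 60°): r_1=1.7321, r_2=4.0415, r_3=1.7321 — all match ✓
No second candidate reproduces the full scan.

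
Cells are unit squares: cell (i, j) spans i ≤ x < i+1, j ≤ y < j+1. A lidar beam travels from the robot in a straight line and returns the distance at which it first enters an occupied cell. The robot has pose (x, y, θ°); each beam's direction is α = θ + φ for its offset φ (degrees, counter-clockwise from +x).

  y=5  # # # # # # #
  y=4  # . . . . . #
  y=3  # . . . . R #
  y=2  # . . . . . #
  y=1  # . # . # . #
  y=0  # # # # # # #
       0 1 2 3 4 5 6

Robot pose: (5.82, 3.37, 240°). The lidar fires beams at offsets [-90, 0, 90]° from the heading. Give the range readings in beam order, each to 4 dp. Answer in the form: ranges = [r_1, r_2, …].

beam 1: φ=-90°, α=150°
  dir = (cos 150°, sin 150°) = (-0.8660, 0.5000); from cell (5,3)
  next x-line at t=0.9469, next y-line at t=1.2600; Δt_x=1.1547, Δt_y=2.0000
    x: enter (4,3) at t=0.9469
    y: enter (4,4) at t=1.2600
    x: enter (3,4) at t=2.1016
    x: enter (2,4) at t=3.2563
    y: enter (2,5) at t=3.2600 ← occupied
  → r_1 = 3.2600
beam 2: φ=0°, α=240°
  dir = (cos 240°, sin 240°) = (-0.5000, -0.8660); from cell (5,3)
  next x-line at t=1.6400, next y-line at t=0.4272; Δt_x=2.0000, Δt_y=1.1547
    y: enter (5,2) at t=0.4272
    y: enter (5,1) at t=1.5819
    x: enter (4,1) at t=1.6400 ← occupied
  → r_2 = 1.6400
beam 3: φ=90°, α=330°
  dir = (cos 330°, sin 330°) = (0.8660, -0.5000); from cell (5,3)
  next x-line at t=0.2078, next y-line at t=0.7400; Δt_x=1.1547, Δt_y=2.0000
    x: enter (6,3) at t=0.2078 ← occupied
  → r_3 = 0.2078

ranges = [3.2600, 1.6400, 0.2078]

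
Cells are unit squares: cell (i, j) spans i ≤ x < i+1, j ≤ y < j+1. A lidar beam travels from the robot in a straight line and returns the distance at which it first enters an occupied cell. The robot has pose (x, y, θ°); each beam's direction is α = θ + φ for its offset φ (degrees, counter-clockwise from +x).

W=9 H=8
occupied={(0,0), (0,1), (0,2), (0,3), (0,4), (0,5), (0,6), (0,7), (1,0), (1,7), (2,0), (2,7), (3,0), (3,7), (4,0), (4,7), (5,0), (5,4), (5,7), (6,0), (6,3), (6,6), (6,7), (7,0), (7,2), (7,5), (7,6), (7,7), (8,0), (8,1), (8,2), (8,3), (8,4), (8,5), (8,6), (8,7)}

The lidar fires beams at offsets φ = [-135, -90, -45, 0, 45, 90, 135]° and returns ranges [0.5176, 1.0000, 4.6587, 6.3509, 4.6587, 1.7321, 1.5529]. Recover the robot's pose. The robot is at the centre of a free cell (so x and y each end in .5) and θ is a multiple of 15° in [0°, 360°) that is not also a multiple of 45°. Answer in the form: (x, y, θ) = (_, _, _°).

The pose lattice has 36·16 = 576 candidates. Test each by forward raycasting.
  (7.5, 4.5, 105°): beam 1 = 0.5774 ≠ 0.5176 ✗
  (5.5, 5.5, 15°): beam 1 = 0.5774 ≠ 0.5176 ✗
  (5.5, 2.5, 330°): beam 1 = 4.6587 ≠ 0.5176 ✗
  (4.5, 6.5, 300°): beam 1 = 1.9319 ≠ 0.5176 ✗
  …
  (1.5, 5.5, 330°): r_1=0.5176, r_2=1.0000, r_3=4.6587, r_4=6.3509, r_5=4.6587, r_6=1.7321, r_7=1.5529 — all match ✓
No second candidate reproduces the full scan.

(x, y, θ) = (1.5, 5.5, 330°)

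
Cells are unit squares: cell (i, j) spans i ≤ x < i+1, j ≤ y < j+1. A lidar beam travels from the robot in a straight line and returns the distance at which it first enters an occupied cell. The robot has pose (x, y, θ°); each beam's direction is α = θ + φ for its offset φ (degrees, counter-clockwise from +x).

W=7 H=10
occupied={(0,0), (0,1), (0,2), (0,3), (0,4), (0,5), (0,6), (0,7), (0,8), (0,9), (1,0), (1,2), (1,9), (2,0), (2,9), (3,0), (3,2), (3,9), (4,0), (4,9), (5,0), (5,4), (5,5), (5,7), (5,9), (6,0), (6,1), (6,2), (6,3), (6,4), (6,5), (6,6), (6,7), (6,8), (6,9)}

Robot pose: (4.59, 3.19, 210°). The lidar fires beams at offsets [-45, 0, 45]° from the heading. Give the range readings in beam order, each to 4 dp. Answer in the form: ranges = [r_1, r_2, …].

beam 1: φ=-45°, α=165°
  d=(-0.9659,0.2588)  start (4,3)  tX=0.6108 tY=3.1296  stride 1/|dx|=1.0353 1/|dy|=3.8637
    cross x-line → (3,3), t=0.6108
    cross x-line → (2,3), t=1.6461
    cross x-line → (1,3), t=2.6814
    cross y-line → (1,4), t=3.1296
    cross x-line → (0,4), t=3.7166 (wall)
  → r_1 = 3.7166
beam 2: φ=0°, α=210°
  d=(-0.8660,-0.5000)  start (4,3)  tX=0.6813 tY=0.3800  stride 1/|dx|=1.1547 1/|dy|=2.0000
    cross y-line → (4,2), t=0.3800
    cross x-line → (3,2), t=0.6813 (wall)
  → r_2 = 0.6813
beam 3: φ=45°, α=255°
  d=(-0.2588,-0.9659)  start (4,3)  tX=2.2796 tY=0.1967  stride 1/|dx|=3.8637 1/|dy|=1.0353
    cross y-line → (4,2), t=0.1967
    cross y-line → (4,1), t=1.2320
    cross y-line → (4,0), t=2.2673 (wall)
  → r_3 = 2.2673

ranges = [3.7166, 0.6813, 2.2673]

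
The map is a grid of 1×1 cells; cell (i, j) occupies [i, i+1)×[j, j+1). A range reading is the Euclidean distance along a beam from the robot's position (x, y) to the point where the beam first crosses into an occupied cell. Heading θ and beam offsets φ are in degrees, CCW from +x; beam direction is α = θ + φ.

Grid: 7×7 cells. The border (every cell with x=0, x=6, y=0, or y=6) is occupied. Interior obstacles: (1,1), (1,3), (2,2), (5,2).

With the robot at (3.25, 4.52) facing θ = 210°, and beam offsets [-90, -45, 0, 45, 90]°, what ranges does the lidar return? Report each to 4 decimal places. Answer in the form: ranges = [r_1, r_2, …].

beam 1: φ=-90°, α=120°
  direction (-0.5000, 0.8660); cell (3,4); t to first gridline: x 0.5000, y 0.5543 (then +2.0000 / +1.1547)
    (2,4) via x @ 0.5000
    (2,5) via y @ 0.5543
    (2,6) via y @ 1.7090  # hit
  → r_1 = 1.7090
beam 2: φ=-45°, α=165°
  direction (-0.9659, 0.2588); cell (3,4); t to first gridline: x 0.2588, y 1.8546 (then +1.0353 / +3.8637)
    (2,4) via x @ 0.2588
    (1,4) via x @ 1.2941
    (1,5) via y @ 1.8546
    (0,5) via x @ 2.3294  # hit
  → r_2 = 2.3294
beam 3: φ=0°, α=210°
  direction (-0.8660, -0.5000); cell (3,4); t to first gridline: x 0.2887, y 1.0400 (then +1.1547 / +2.0000)
    (2,4) via x @ 0.2887
    (2,3) via y @ 1.0400
    (1,3) via x @ 1.4434  # hit
  → r_3 = 1.4434
beam 4: φ=45°, α=255°
  direction (-0.2588, -0.9659); cell (3,4); t to first gridline: x 0.9659, y 0.5383 (then +3.8637 / +1.0353)
    (3,3) via y @ 0.5383
    (2,3) via x @ 0.9659
    (2,2) via y @ 1.5736  # hit
  → r_4 = 1.5736
beam 5: φ=90°, α=300°
  direction (0.5000, -0.8660); cell (3,4); t to first gridline: x 1.5000, y 0.6004 (then +2.0000 / +1.1547)
    (3,3) via y @ 0.6004
    (4,3) via x @ 1.5000
    (4,2) via y @ 1.7551
    (4,1) via y @ 2.9098
    (5,1) via x @ 3.5000
    (5,0) via y @ 4.0645  # hit
  → r_5 = 4.0645

ranges = [1.7090, 2.3294, 1.4434, 1.5736, 4.0645]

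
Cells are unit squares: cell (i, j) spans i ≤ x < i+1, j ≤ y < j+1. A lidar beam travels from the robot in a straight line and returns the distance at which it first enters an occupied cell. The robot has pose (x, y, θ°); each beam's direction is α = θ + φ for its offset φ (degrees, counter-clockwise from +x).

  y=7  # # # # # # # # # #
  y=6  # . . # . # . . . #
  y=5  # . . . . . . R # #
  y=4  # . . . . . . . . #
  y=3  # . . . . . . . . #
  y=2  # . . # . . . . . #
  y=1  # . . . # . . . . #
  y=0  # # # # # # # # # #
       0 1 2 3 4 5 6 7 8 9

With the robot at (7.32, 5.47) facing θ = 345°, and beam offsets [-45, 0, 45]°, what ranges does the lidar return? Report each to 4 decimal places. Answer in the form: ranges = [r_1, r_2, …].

ranges = [3.3600, 0.7040, 0.7852]

beam 1: φ=-45°, α=300°
  cosα=0.5000 sinα=-0.8660 | (7,5) | tMaxX 1.3600 tMaxY 0.5427 | tΔX 2.0000 tΔY 1.1547
    t=0.5427 [y] (7,4)
    t=1.3600 [x] (8,4)
    t=1.6974 [y] (8,3)
    t=2.8521 [y] (8,2)
    t=3.3600 [x] (9,2) — stop
  → r_1 = 3.3600
beam 2: φ=0°, α=345°
  cosα=0.9659 sinα=-0.2588 | (7,5) | tMaxX 0.7040 tMaxY 1.8159 | tΔX 1.0353 tΔY 3.8637
    t=0.7040 [x] (8,5) — stop
  → r_2 = 0.7040
beam 3: φ=45°, α=30°
  cosα=0.8660 sinα=0.5000 | (7,5) | tMaxX 0.7852 tMaxY 1.0600 | tΔX 1.1547 tΔY 2.0000
    t=0.7852 [x] (8,5) — stop
  → r_3 = 0.7852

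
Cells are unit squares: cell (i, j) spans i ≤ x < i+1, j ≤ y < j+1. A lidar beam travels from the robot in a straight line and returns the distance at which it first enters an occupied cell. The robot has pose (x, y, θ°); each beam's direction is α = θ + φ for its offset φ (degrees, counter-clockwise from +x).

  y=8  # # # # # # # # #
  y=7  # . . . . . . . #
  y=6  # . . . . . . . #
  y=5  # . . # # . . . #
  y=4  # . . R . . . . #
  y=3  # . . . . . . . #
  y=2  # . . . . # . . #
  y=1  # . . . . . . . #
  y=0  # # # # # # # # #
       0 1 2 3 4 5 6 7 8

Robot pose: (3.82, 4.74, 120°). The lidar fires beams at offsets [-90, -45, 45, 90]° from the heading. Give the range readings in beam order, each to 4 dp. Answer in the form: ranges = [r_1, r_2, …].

ranges = [0.5200, 0.2692, 2.9195, 3.2563]

beam 1: φ=-90°, α=30°
  cosα=0.8660 sinα=0.5000 | (3,4) | tMaxX 0.2078 tMaxY 0.5200 | tΔX 1.1547 tΔY 2.0000
    t=0.2078 [x] (4,4)
    t=0.5200 [y] (4,5) — stop
  → r_1 = 0.5200
beam 2: φ=-45°, α=75°
  cosα=0.2588 sinα=0.9659 | (3,4) | tMaxX 0.6955 tMaxY 0.2692 | tΔX 3.8637 tΔY 1.0353
    t=0.2692 [y] (3,5) — stop
  → r_2 = 0.2692
beam 3: φ=45°, α=165°
  cosα=-0.9659 sinα=0.2588 | (3,4) | tMaxX 0.8489 tMaxY 1.0046 | tΔX 1.0353 tΔY 3.8637
    t=0.8489 [x] (2,4)
    t=1.0046 [y] (2,5)
    t=1.8842 [x] (1,5)
    t=2.9195 [x] (0,5) — stop
  → r_3 = 2.9195
beam 4: φ=90°, α=210°
  cosα=-0.8660 sinα=-0.5000 | (3,4) | tMaxX 0.9469 tMaxY 1.4800 | tΔX 1.1547 tΔY 2.0000
    t=0.9469 [x] (2,4)
    t=1.4800 [y] (2,3)
    t=2.1016 [x] (1,3)
    t=3.2563 [x] (0,3) — stop
  → r_4 = 3.2563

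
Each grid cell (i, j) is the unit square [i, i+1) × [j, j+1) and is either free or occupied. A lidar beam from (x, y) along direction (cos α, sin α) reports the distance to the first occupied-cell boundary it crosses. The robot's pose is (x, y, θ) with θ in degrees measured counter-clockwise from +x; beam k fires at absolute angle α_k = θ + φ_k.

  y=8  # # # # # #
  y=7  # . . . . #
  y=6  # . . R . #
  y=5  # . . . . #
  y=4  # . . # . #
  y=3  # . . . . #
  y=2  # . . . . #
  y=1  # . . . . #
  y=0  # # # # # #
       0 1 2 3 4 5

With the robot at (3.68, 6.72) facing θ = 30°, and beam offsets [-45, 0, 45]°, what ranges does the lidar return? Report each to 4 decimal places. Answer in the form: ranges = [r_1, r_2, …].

ranges = [1.3666, 1.5242, 1.3252]

beam 1: φ=-45°, α=345°
  direction (0.9659, -0.2588); cell (3,6); t to first gridline: x 0.3313, y 2.7819 (then +1.0353 / +3.8637)
    (4,6) via x @ 0.3313
    (5,6) via x @ 1.3666  # hit
  → r_1 = 1.3666
beam 2: φ=0°, α=30°
  direction (0.8660, 0.5000); cell (3,6); t to first gridline: x 0.3695, y 0.5600 (then +1.1547 / +2.0000)
    (4,6) via x @ 0.3695
    (4,7) via y @ 0.5600
    (5,7) via x @ 1.5242  # hit
  → r_2 = 1.5242
beam 3: φ=45°, α=75°
  direction (0.2588, 0.9659); cell (3,6); t to first gridline: x 1.2364, y 0.2899 (then +3.8637 / +1.0353)
    (3,7) via y @ 0.2899
    (4,7) via x @ 1.2364
    (4,8) via y @ 1.3252  # hit
  → r_3 = 1.3252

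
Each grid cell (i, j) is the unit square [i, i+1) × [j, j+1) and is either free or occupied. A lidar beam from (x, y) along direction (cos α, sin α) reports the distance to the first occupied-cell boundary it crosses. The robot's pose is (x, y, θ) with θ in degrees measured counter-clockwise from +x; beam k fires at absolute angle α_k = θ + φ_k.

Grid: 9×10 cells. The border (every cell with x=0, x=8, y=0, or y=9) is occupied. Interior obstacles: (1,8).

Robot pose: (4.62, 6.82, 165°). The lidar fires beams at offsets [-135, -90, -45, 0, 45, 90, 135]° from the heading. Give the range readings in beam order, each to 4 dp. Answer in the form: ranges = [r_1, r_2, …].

ranges = [3.9029, 2.2569, 2.5172, 3.7477, 4.1800, 6.0253, 6.7204]

beam 1: φ=-135°, α=30°
  d=(0.8660,0.5000)  start (4,6)  tX=0.4388 tY=0.3600  stride 1/|dx|=1.1547 1/|dy|=2.0000
    cross y-line → (4,7), t=0.3600
    cross x-line → (5,7), t=0.4388
    cross x-line → (6,7), t=1.5935
    cross y-line → (6,8), t=2.3600
    cross x-line → (7,8), t=2.7482
    cross x-line → (8,8), t=3.9029 (wall)
  → r_1 = 3.9029
beam 2: φ=-90°, α=75°
  d=(0.2588,0.9659)  start (4,6)  tX=1.4682 tY=0.1863  stride 1/|dx|=3.8637 1/|dy|=1.0353
    cross y-line → (4,7), t=0.1863
    cross y-line → (4,8), t=1.2216
    cross x-line → (5,8), t=1.4682
    cross y-line → (5,9), t=2.2569 (wall)
  → r_2 = 2.2569
beam 3: φ=-45°, α=120°
  d=(-0.5000,0.8660)  start (4,6)  tX=1.2400 tY=0.2078  stride 1/|dx|=2.0000 1/|dy|=1.1547
    cross y-line → (4,7), t=0.2078
    cross x-line → (3,7), t=1.2400
    cross y-line → (3,8), t=1.3625
    cross y-line → (3,9), t=2.5172 (wall)
  → r_3 = 2.5172
beam 4: φ=0°, α=165°
  d=(-0.9659,0.2588)  start (4,6)  tX=0.6419 tY=0.6955  stride 1/|dx|=1.0353 1/|dy|=3.8637
    cross x-line → (3,6), t=0.6419
    cross y-line → (3,7), t=0.6955
    cross x-line → (2,7), t=1.6771
    cross x-line → (1,7), t=2.7124
    cross x-line → (0,7), t=3.7477 (wall)
  → r_4 = 3.7477
beam 5: φ=45°, α=210°
  d=(-0.8660,-0.5000)  start (4,6)  tX=0.7159 tY=1.6400  stride 1/|dx|=1.1547 1/|dy|=2.0000
    cross x-line → (3,6), t=0.7159
    cross y-line → (3,5), t=1.6400
    cross x-line → (2,5), t=1.8706
    cross x-line → (1,5), t=3.0253
    cross y-line → (1,4), t=3.6400
    cross x-line → (0,4), t=4.1800 (wall)
  → r_5 = 4.1800
beam 6: φ=90°, α=255°
  d=(-0.2588,-0.9659)  start (4,6)  tX=2.3955 tY=0.8489  stride 1/|dx|=3.8637 1/|dy|=1.0353
    cross y-line → (4,5), t=0.8489
    cross y-line → (4,4), t=1.8842
    cross x-line → (3,4), t=2.3955
    cross y-line → (3,3), t=2.9195
    cross y-line → (3,2), t=3.9548
    cross y-line → (3,1), t=4.9900
    cross y-line → (3,0), t=6.0253 (wall)
  → r_6 = 6.0253
beam 7: φ=135°, α=300°
  d=(0.5000,-0.8660)  start (4,6)  tX=0.7600 tY=0.9469  stride 1/|dx|=2.0000 1/|dy|=1.1547
    cross x-line → (5,6), t=0.7600
    cross y-line → (5,5), t=0.9469
    cross y-line → (5,4), t=2.1016
    cross x-line → (6,4), t=2.7600
    cross y-line → (6,3), t=3.2563
    cross y-line → (6,2), t=4.4110
    cross x-line → (7,2), t=4.7600
    cross y-line → (7,1), t=5.5657
    cross y-line → (7,0), t=6.7204 (wall)
  → r_7 = 6.7204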